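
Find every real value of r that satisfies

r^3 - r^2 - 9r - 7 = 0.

Possible rational roots are divisors of -7. Testing r = -1 gives 0, so (r + 1) is a factor.
Divide: r^3 - r^2 - 9r - 7 = (r + 1)(r^2 - 2r - 7).
Apply the quadratic formula to r^2 - 2r - 7 = 0: r = (2 +/- sqrt(32))/2, i.e. r ~= 3.8284 or r ~= -1.8284.

r = -1.8284 or r = -1 or r = 3.8284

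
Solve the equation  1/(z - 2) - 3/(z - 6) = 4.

Multiply both sides by (z - 2)(z - 6):
(z - 6) - 3(z - 2) = 4(z - 2)(z - 6).
Expand and collect terms: 4z^2 - 30z + 48 = 0.
By the quadratic formula, z = (30 +/- sqrt(132)) / 8, so z ~= 5.1861 or z ~= 2.3139.
Neither value makes a denominator zero (z != 2, z != 6), so both are valid.

z = 2.3139 or z = 5.1861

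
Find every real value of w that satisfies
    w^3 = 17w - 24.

w = -4.7016 or w = 1.7016 or w = 3

Rearrange: w^3 - 17w + 24 = 0.
Possible rational roots are divisors of 24. Testing w = 3 gives 0, so (w - 3) is a factor.
Divide: w^3 - 17w + 24 = (w - 3)(w^2 + 3w - 8).
Apply the quadratic formula to w^2 + 3w - 8 = 0: w = (-3 +/- sqrt(41))/2, i.e. w ~= 1.7016 or w ~= -4.7016.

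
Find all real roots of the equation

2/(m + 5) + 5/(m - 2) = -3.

m = -5.8465 or m = 0.5131

Multiply both sides by (m + 5)(m - 2):
2(m - 2) + 5(m + 5) = -3(m + 5)(m - 2).
Expand and collect terms: -3m² - 16m + 9 = 0.
By the quadratic formula, m = (16 ± √364) / -6, so m ≈ -5.8465 or m ≈ 0.5131.
Neither value makes a denominator zero (m ≠ -5, m ≠ 2), so both are valid.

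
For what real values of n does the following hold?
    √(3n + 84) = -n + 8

Square both sides: 3n + 84 = (-n + 8)².
Expand and rearrange: n² - 19n - 20 = 0.
Solving gives n = 20 or n = -1.
Check each candidate in the original equation:
  n = 20: √(144) = 12, while -n + 8 = -12 — extraneous.
  n = -1: √(81) = 9, while -n + 8 = 9 — valid.

n = -1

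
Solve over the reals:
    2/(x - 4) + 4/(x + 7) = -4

x = -8.0433 or x = 3.5433

Multiply both sides by (x - 4)(x + 7):
2(x + 7) + 4(x - 4) = -4(x - 4)(x + 7).
Expand and collect terms: -4x² - 18x + 114 = 0.
By the quadratic formula, x = (18 ± √2148) / -8, so x ≈ -8.0433 or x ≈ 3.5433.
Neither value makes a denominator zero (x ≠ 4, x ≠ -7), so both are valid.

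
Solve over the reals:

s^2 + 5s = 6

s = -6 or s = 1

Bring every term to one side: s^2 + 5s - 6 = 0.
Factor: (s - 1)(s + 6) = 0.
So s = 1 or s = -6.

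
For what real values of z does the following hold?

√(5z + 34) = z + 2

z = 6

Square both sides: 5z + 34 = (z + 2)².
Expand and rearrange: z² - z - 30 = 0.
Solving gives z = 6 or z = -5.
Check each candidate in the original equation:
  z = 6: √(64) = 8, while z + 2 = 8 — valid.
  z = -5: √(9) = 3, while z + 2 = -3 — extraneous.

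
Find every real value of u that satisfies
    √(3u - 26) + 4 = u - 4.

u = 9 or u = 10

Isolate the radical: √(3u - 26) = u - 8.
Square both sides: 3u - 26 = (u - 8)².
Expand and rearrange: u² - 19u + 90 = 0.
Solving gives u = 10 or u = 9.
Check each candidate in the original equation:
  u = 10: √(4) = 2, while u - 8 = 2 — valid.
  u = 9: √(1) = 1, while u - 8 = 1 — valid.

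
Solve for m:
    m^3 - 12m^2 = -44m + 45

m = 1.6972 or m = 5 or m = 5.3028

Rearrange: m^3 - 12m^2 + 44m - 45 = 0.
Possible rational roots are divisors of -45. Testing m = 5 gives 0, so (m - 5) is a factor.
Divide: m^3 - 12m^2 + 44m - 45 = (m - 5)(m^2 - 7m + 9).
Apply the quadratic formula to m^2 - 7m + 9 = 0: m = (7 +/- sqrt(13))/2, i.e. m ~= 5.3028 or m ~= 1.6972.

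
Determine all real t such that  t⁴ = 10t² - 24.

Let u = t². The equation becomes u² - 10u + 24 = 0.
Factor: (u - 4)(u - 6) = 0, so u = 4 or u = 6.
t² = 4 gives t = ±2.
t² = 6 gives t = ±√(6) ≈ ±2.4495.

t = -2.4495 or t = -2 or t = 2 or t = 2.4495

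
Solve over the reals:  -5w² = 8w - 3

Rearrange to standard form: -5w² - 8w + 3 = 0.
Discriminant: (-8)² − 4·(-5)·3 = 124.
Quadratic formula: w = (8 ± √124) / (-10).
So w = -√(31)/5 - 4/5 ≈ -1.9136 or w = -4/5 + √(31)/5 ≈ 0.3136.

w = -1.9136 or w = 0.3136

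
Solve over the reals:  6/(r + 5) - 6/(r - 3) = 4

r = -3 or r = 1

Multiply both sides by (r + 5)(r - 3):
6(r - 3) - 6(r + 5) = 4(r + 5)(r - 3).
Expand and collect terms: 4r^2 + 8r - 12 = 0.
Factor or apply the quadratic formula: r = 1 or r = -3.
Neither value makes a denominator zero (r != -5, r != 3), so both are valid.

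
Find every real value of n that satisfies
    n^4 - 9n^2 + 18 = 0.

Let u = n^2. The equation becomes u^2 - 9u + 18 = 0.
Factor: (u - 6)(u - 3) = 0, so u = 6 or u = 3.
n^2 = 6 gives n = +/-sqrt(6) ~= +/-2.4495.
n^2 = 3 gives n = +/-sqrt(3) ~= +/-1.7321.

n = -2.4495 or n = -1.7321 or n = 1.7321 or n = 2.4495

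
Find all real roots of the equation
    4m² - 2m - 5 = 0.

Discriminant: (-2)² − 4·4·(-5) = 84.
Quadratic formula: m = (2 ± √84) / 8.
So m = 1/4 + √(21)/4 ≈ 1.3956 or m = 1/4 - √(21)/4 ≈ -0.8956.

m = -0.8956 or m = 1.3956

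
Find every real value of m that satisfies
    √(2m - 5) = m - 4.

m = 7

Square both sides: 2m - 5 = (m - 4)².
Expand and rearrange: m² - 10m + 21 = 0.
Solving gives m = 7 or m = 3.
Check each candidate in the original equation:
  m = 7: √(9) = 3, while m - 4 = 3 — valid.
  m = 3: √(1) = 1, while m - 4 = -1 — extraneous.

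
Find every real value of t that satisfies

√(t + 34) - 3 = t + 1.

t = 2

Isolate the radical: √(t + 34) = t + 4.
Square both sides: t + 34 = (t + 4)².
Expand and rearrange: t² + 7t - 18 = 0.
Solving gives t = 2 or t = -9.
Check each candidate in the original equation:
  t = 2: √(36) = 6, while t + 4 = 6 — valid.
  t = -9: √(25) = 5, while t + 4 = -5 — extraneous.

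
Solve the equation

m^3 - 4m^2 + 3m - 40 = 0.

Possible rational roots are divisors of -40. Testing m = 5 gives 0, so (m - 5) is a factor.
Divide: m^3 - 4m^2 + 3m - 40 = (m - 5)(m^2 + m + 8).
The quadratic m^2 + m + 8 has discriminant -31 < 0, so no further real roots.

m = 5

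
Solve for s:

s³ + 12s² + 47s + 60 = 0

s = -5 or s = -4 or s = -3

Possible rational roots are divisors of 60. Testing s = -5 gives 0, so (s + 5) is a factor.
Divide: s³ + 12s² + 47s + 60 = (s + 5)(s² + 7s + 12).
Factor the quadratic: s = -3 or s = -4.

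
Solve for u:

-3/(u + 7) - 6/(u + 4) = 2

Multiply both sides by (u + 7)(u + 4):
-3(u + 4) - 6(u + 7) = 2(u + 7)(u + 4).
Expand and collect terms: 2u² + 31u + 110 = 0.
Factor or apply the quadratic formula: u = -5.5 or u = -10.
Neither value makes a denominator zero (u ≠ -7, u ≠ -4), so both are valid.

u = -10 or u = -5.5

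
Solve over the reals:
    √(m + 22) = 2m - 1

m = 3

Square both sides: m + 22 = (2m - 1)².
Expand and rearrange: 4m² - 5m - 21 = 0.
Solving gives m = 3 or m = -1.75.
Check each candidate in the original equation:
  m = 3: √(25) = 5, while 2m - 1 = 5 — valid.
  m = -1.75: √(20.25) = 4.5, while 2m - 1 = -4.5 — extraneous.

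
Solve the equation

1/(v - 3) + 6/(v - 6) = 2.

v = 3.2396 or v = 9.2604

Multiply both sides by (v - 3)(v - 6):
(v - 6) + 6(v - 3) = 2(v - 3)(v - 6).
Expand and collect terms: 2v^2 - 25v + 60 = 0.
By the quadratic formula, v = (25 +/- sqrt(145)) / 4, so v ~= 9.2604 or v ~= 3.2396.
Neither value makes a denominator zero (v != 3, v != 6), so both are valid.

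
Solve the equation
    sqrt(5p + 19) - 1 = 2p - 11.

p = 9

Isolate the radical: sqrt(5p + 19) = 2p - 10.
Square both sides: 5p + 19 = (2p - 10)^2.
Expand and rearrange: 4p^2 - 45p + 81 = 0.
Solving gives p = 9 or p = 2.25.
Check each candidate in the original equation:
  p = 9: sqrt(64) = 8, while 2p - 10 = 8 — valid.
  p = 2.25: sqrt(30.25) = 5.5, while 2p - 10 = -5.5 — extraneous.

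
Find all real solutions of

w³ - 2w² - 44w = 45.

Rearrange: w³ - 2w² - 44w - 45 = 0.
Possible rational roots are divisors of -45. Testing w = -5 gives 0, so (w + 5) is a factor.
Divide: w³ - 2w² - 44w - 45 = (w + 5)(w² - 7w - 9).
Apply the quadratic formula to w² - 7w - 9 = 0: w = (7 ± √85)/2, i.e. w ≈ 8.1098 or w ≈ -1.1098.

w = -5 or w = -1.1098 or w = 8.1098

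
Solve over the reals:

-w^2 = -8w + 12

Bring every term to one side: -w^2 + 8w - 12 = 0.
Factor: -1(w - 2)(w - 6) = 0.
So w = 2 or w = 6.

w = 2 or w = 6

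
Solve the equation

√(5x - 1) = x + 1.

x = 1 or x = 2

Square both sides: 5x - 1 = (x + 1)².
Expand and rearrange: x² - 3x + 2 = 0.
Solving gives x = 2 or x = 1.
Check each candidate in the original equation:
  x = 2: √(9) = 3, while x + 1 = 3 — valid.
  x = 1: √(4) = 2, while x + 1 = 2 — valid.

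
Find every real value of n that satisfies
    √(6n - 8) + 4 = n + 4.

Isolate the radical: √(6n - 8) = n.
Square both sides: 6n - 8 = (n)².
Expand and rearrange: n² - 6n + 8 = 0.
Solving gives n = 4 or n = 2.
Check each candidate in the original equation:
  n = 4: √(16) = 4, while n = 4 — valid.
  n = 2: √(4) = 2, while n = 2 — valid.

n = 2 or n = 4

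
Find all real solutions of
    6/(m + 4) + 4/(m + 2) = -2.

Multiply both sides by (m + 4)(m + 2):
6(m + 2) + 4(m + 4) = -2(m + 4)(m + 2).
Expand and collect terms: -2m² - 22m - 44 = 0.
By the quadratic formula, m = (22 ± √132) / -4, so m ≈ -8.3723 or m ≈ -2.6277.
Neither value makes a denominator zero (m ≠ -4, m ≠ -2), so both are valid.

m = -8.3723 or m = -2.6277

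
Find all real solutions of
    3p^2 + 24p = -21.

p = -7 or p = -1

Bring every term to one side: 3p^2 + 24p + 21 = 0.
Factor: 3(p + 1)(p + 7) = 0.
So p = -1 or p = -7.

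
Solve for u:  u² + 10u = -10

Rearrange to standard form: u² + 10u + 10 = 0.
Discriminant: (10)² − 4·1·10 = 60.
Quadratic formula: u = (-10 ± √60) / 2.
So u = -5 + √(15) ≈ -1.127 or u = -5 - √(15) ≈ -8.873.

u = -8.873 or u = -1.127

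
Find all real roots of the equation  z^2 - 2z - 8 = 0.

Factor: (z + 2)(z - 4) = 0.
So z = -2 or z = 4.

z = -2 or z = 4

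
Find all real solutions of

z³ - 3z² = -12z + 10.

z = 1

Rearrange: z³ - 3z² + 12z - 10 = 0.
Possible rational roots are divisors of -10. Testing z = 1 gives 0, so (z - 1) is a factor.
Divide: z³ - 3z² + 12z - 10 = (z - 1)(z² - 2z + 10).
The quadratic z² - 2z + 10 has discriminant -36 < 0, so no further real roots.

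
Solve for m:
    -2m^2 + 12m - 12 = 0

m = 1.2679 or m = 4.7321

Discriminant: (12)^2 - 4*(-2)*(-12) = 48.
Quadratic formula: m = (-12 +/- sqrt(48)) / (-4).
So m = 3 - sqrt(3) ~= 1.2679 or m = sqrt(3) + 3 ~= 4.7321.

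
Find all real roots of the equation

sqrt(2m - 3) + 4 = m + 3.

m = 2

Isolate the radical: sqrt(2m - 3) = m - 1.
Square both sides: 2m - 3 = (m - 1)^2.
Expand and rearrange: m^2 - 4m + 4 = 0.
This gives the repeated root m = 2.
Check in the original equation:
  m = 2: sqrt(1) = 1, while m - 1 = 1 — valid.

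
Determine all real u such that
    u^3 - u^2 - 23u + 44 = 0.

Possible rational roots are divisors of 44. Testing u = 4 gives 0, so (u - 4) is a factor.
Divide: u^3 - u^2 - 23u + 44 = (u - 4)(u^2 + 3u - 11).
Apply the quadratic formula to u^2 + 3u - 11 = 0: u = (-3 +/- sqrt(53))/2, i.e. u ~= 2.1401 or u ~= -5.1401.

u = -5.1401 or u = 2.1401 or u = 4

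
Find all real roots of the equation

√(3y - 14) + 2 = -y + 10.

Isolate the radical: √(3y - 14) = -y + 8.
Square both sides: 3y - 14 = (-y + 8)².
Expand and rearrange: y² - 19y + 78 = 0.
Solving gives y = 13 or y = 6.
Check each candidate in the original equation:
  y = 13: √(25) = 5, while -y + 8 = -5 — extraneous.
  y = 6: √(4) = 2, while -y + 8 = 2 — valid.

y = 6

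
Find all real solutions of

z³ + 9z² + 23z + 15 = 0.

Possible rational roots are divisors of 15. Testing z = -3 gives 0, so (z + 3) is a factor.
Divide: z³ + 9z² + 23z + 15 = (z + 3)(z² + 6z + 5).
Factor the quadratic: z = -1 or z = -5.

z = -5 or z = -3 or z = -1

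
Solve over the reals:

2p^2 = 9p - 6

Rearrange to standard form: 2p^2 - 9p + 6 = 0.
Discriminant: (-9)^2 - 4*2*6 = 33.
Quadratic formula: p = (9 +/- sqrt(33)) / 4.
So p = sqrt(33)/4 + 9/4 ~= 3.6861 or p = 9/4 - sqrt(33)/4 ~= 0.8139.

p = 0.8139 or p = 3.6861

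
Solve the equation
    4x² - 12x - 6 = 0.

Discriminant: (-12)² − 4·4·(-6) = 240.
Quadratic formula: x = (12 ± √240) / 8.
So x = 3/2 + √(15)/2 ≈ 3.4365 or x = 3/2 - √(15)/2 ≈ -0.4365.

x = -0.4365 or x = 3.4365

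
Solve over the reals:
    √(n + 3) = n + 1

Square both sides: n + 3 = (n + 1)².
Expand and rearrange: n² + n - 2 = 0.
Solving gives n = 1 or n = -2.
Check each candidate in the original equation:
  n = 1: √(4) = 2, while n + 1 = 2 — valid.
  n = -2: √(1) = 1, while n + 1 = -1 — extraneous.

n = 1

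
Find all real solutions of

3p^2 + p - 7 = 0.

p = -1.7033 or p = 1.3699

Discriminant: (1)^2 - 4*3*(-7) = 85.
Quadratic formula: p = (-1 +/- sqrt(85)) / 6.
So p = -1/6 + sqrt(85)/6 ~= 1.3699 or p = -sqrt(85)/6 - 1/6 ~= -1.7033.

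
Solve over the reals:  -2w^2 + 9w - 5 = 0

Discriminant: (9)^2 - 4*(-2)*(-5) = 41.
Quadratic formula: w = (-9 +/- sqrt(41)) / (-4).
So w = 9/4 - sqrt(41)/4 ~= 0.6492 or w = sqrt(41)/4 + 9/4 ~= 3.8508.

w = 0.6492 or w = 3.8508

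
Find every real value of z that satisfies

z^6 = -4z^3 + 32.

z = -2 or z = 1.5874

Let u = z^3. The equation becomes u^2 + 4u - 32 = 0.
Factor: (u + 8)(u - 4) = 0, so u = -8 or u = 4.
z^3 = -8 gives z = -2.
z^3 = 4 gives z = (4)^(1/3) ~= 1.5874.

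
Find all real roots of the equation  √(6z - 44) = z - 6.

Square both sides: 6z - 44 = (z - 6)².
Expand and rearrange: z² - 18z + 80 = 0.
Solving gives z = 10 or z = 8.
Check each candidate in the original equation:
  z = 10: √(16) = 4, while z - 6 = 4 — valid.
  z = 8: √(4) = 2, while z - 6 = 2 — valid.

z = 8 or z = 10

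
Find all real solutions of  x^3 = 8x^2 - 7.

x = -0.8875 or x = 1 or x = 7.8875

Rearrange: x^3 - 8x^2 + 7 = 0.
Possible rational roots are divisors of 7. Testing x = 1 gives 0, so (x - 1) is a factor.
Divide: x^3 - 8x^2 + 7 = (x - 1)(x^2 - 7x - 7).
Apply the quadratic formula to x^2 - 7x - 7 = 0: x = (7 +/- sqrt(77))/2, i.e. x ~= 7.8875 or x ~= -0.8875.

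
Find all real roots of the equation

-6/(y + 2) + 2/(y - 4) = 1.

y = -7.0828 or y = 5.0828

Multiply both sides by (y + 2)(y - 4):
-6(y - 4) + 2(y + 2) = (y + 2)(y - 4).
Expand and collect terms: y^2 + 2y - 36 = 0.
By the quadratic formula, y = (-2 +/- sqrt(148)) / 2, so y ~= 5.0828 or y ~= -7.0828.
Neither value makes a denominator zero (y != -2, y != 4), so both are valid.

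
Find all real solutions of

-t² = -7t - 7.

Rearrange to standard form: -t² + 7t + 7 = 0.
Discriminant: (7)² − 4·(-1)·7 = 77.
Quadratic formula: t = (-7 ± √77) / (-2).
So t = 7/2 - √(77)/2 ≈ -0.8875 or t = 7/2 + √(77)/2 ≈ 7.8875.

t = -0.8875 or t = 7.8875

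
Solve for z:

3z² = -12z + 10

z = -4.708 or z = 0.708

Rearrange to standard form: 3z² + 12z - 10 = 0.
Discriminant: (12)² − 4·3·(-10) = 264.
Quadratic formula: z = (-12 ± √264) / 6.
So z = -2 + √(66)/3 ≈ 0.708 or z = -√(66)/3 - 2 ≈ -4.708.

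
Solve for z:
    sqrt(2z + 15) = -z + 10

z = 5

Square both sides: 2z + 15 = (-z + 10)^2.
Expand and rearrange: z^2 - 22z + 85 = 0.
Solving gives z = 17 or z = 5.
Check each candidate in the original equation:
  z = 17: sqrt(49) = 7, while -z + 10 = -7 — extraneous.
  z = 5: sqrt(25) = 5, while -z + 10 = 5 — valid.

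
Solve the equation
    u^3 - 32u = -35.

u = -6.1401 or u = 1.1401 or u = 5

Rearrange: u^3 - 32u + 35 = 0.
Possible rational roots are divisors of 35. Testing u = 5 gives 0, so (u - 5) is a factor.
Divide: u^3 - 32u + 35 = (u - 5)(u^2 + 5u - 7).
Apply the quadratic formula to u^2 + 5u - 7 = 0: u = (-5 +/- sqrt(53))/2, i.e. u ~= 1.1401 or u ~= -6.1401.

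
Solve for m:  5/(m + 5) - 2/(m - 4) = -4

Multiply both sides by (m + 5)(m - 4):
5(m - 4) - 2(m + 5) = -4(m + 5)(m - 4).
Expand and collect terms: -4m² - 7m + 110 = 0.
By the quadratic formula, m = (7 ± √1809) / -8, so m ≈ -6.1915 or m ≈ 4.4415.
Neither value makes a denominator zero (m ≠ -5, m ≠ 4), so both are valid.

m = -6.1915 or m = 4.4415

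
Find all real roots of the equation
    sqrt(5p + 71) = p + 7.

Square both sides: 5p + 71 = (p + 7)^2.
Expand and rearrange: p^2 + 9p - 22 = 0.
Solving gives p = 2 or p = -11.
Check each candidate in the original equation:
  p = 2: sqrt(81) = 9, while p + 7 = 9 — valid.
  p = -11: sqrt(16) = 4, while p + 7 = -4 — extraneous.

p = 2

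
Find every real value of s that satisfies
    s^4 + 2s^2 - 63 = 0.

Let u = s^2. The equation becomes u^2 + 2u - 63 = 0.
Factor: (u - 7)(u + 9) = 0, so u = 7 or u = -9.
s^2 = 7 gives s = +/-sqrt(7) ~= +/-2.6458.
s^2 = -9 < 0 has no real solution.

s = -2.6458 or s = 2.6458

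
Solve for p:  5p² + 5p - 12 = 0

p = -2.1279 or p = 1.1279

Discriminant: (5)² − 4·5·(-12) = 265.
Quadratic formula: p = (-5 ± √265) / 10.
So p = -1/2 + √(265)/10 ≈ 1.1279 or p = -√(265)/10 - 1/2 ≈ -2.1279.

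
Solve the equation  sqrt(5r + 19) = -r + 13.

Square both sides: 5r + 19 = (-r + 13)^2.
Expand and rearrange: r^2 - 31r + 150 = 0.
Solving gives r = 25 or r = 6.
Check each candidate in the original equation:
  r = 25: sqrt(144) = 12, while -r + 13 = -12 — extraneous.
  r = 6: sqrt(49) = 7, while -r + 13 = 7 — valid.

r = 6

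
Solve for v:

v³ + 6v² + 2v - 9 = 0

v = -5.3028 or v = -1.6972 or v = 1

Possible rational roots are divisors of -9. Testing v = 1 gives 0, so (v - 1) is a factor.
Divide: v³ + 6v² + 2v - 9 = (v - 1)(v² + 7v + 9).
Apply the quadratic formula to v² + 7v + 9 = 0: v = (-7 ± √13)/2, i.e. v ≈ -1.6972 or v ≈ -5.3028.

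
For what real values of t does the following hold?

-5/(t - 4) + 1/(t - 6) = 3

t = 2.4774 or t = 6.1893

Multiply both sides by (t - 4)(t - 6):
-5(t - 6) + (t - 4) = 3(t - 4)(t - 6).
Expand and collect terms: 3t² - 26t + 46 = 0.
By the quadratic formula, t = (26 ± √124) / 6, so t ≈ 6.1893 or t ≈ 2.4774.
Neither value makes a denominator zero (t ≠ 4, t ≠ 6), so both are valid.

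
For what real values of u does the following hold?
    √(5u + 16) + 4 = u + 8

Isolate the radical: √(5u + 16) = u + 4.
Square both sides: 5u + 16 = (u + 4)².
Expand and rearrange: u² + 3u = 0.
Solving gives u = 0 or u = -3.
Check each candidate in the original equation:
  u = 0: √(16) = 4, while u + 4 = 4 — valid.
  u = -3: √(1) = 1, while u + 4 = 1 — valid.

u = -3 or u = 0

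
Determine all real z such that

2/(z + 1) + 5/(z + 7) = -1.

z = -13 or z = -2

Multiply both sides by (z + 1)(z + 7):
2(z + 7) + 5(z + 1) = -(z + 1)(z + 7).
Expand and collect terms: -z² - 15z - 26 = 0.
Factor or apply the quadratic formula: z = -13 or z = -2.
Neither value makes a denominator zero (z ≠ -1, z ≠ -7), so both are valid.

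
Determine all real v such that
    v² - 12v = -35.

Bring every term to one side: v² - 12v + 35 = 0.
Factor: (v - 7)(v - 5) = 0.
So v = 7 or v = 5.

v = 5 or v = 7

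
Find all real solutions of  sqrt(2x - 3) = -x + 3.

Square both sides: 2x - 3 = (-x + 3)^2.
Expand and rearrange: x^2 - 8x + 12 = 0.
Solving gives x = 6 or x = 2.
Check each candidate in the original equation:
  x = 6: sqrt(9) = 3, while -x + 3 = -3 — extraneous.
  x = 2: sqrt(1) = 1, while -x + 3 = 1 — valid.

x = 2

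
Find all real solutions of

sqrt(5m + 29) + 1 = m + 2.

m = 7

Isolate the radical: sqrt(5m + 29) = m + 1.
Square both sides: 5m + 29 = (m + 1)^2.
Expand and rearrange: m^2 - 3m - 28 = 0.
Solving gives m = 7 or m = -4.
Check each candidate in the original equation:
  m = 7: sqrt(64) = 8, while m + 1 = 8 — valid.
  m = -4: sqrt(9) = 3, while m + 1 = -3 — extraneous.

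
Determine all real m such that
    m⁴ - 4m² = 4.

Let u = m². The equation becomes u² - 4u - 4 = 0.
By the quadratic formula, u = 2 + 2·√(2) or u = 2 - 2·√(2).
m² = 2 + 2·√(2) gives m = ±√(2 + 2·√(2)) ≈ ±2.1974.
m² = 2 - 2·√(2) < 0 has no real solution.

m = -2.1974 or m = 2.1974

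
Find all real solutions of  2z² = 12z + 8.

z = -0.6056 or z = 6.6056

Rearrange to standard form: 2z² - 12z - 8 = 0.
Discriminant: (-12)² − 4·2·(-8) = 208.
Quadratic formula: z = (12 ± √208) / 4.
So z = 3 + √(13) ≈ 6.6056 or z = 3 - √(13) ≈ -0.6056.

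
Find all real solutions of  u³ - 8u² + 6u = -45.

Rearrange: u³ - 8u² + 6u + 45 = 0.
Possible rational roots are divisors of 45. Testing u = 5 gives 0, so (u - 5) is a factor.
Divide: u³ - 8u² + 6u + 45 = (u - 5)(u² - 3u - 9).
Apply the quadratic formula to u² - 3u - 9 = 0: u = (3 ± √45)/2, i.e. u ≈ 4.8541 or u ≈ -1.8541.

u = -1.8541 or u = 4.8541 or u = 5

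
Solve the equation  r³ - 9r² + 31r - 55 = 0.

Possible rational roots are divisors of -55. Testing r = 5 gives 0, so (r - 5) is a factor.
Divide: r³ - 9r² + 31r - 55 = (r - 5)(r² - 4r + 11).
The quadratic r² - 4r + 11 has discriminant -28 < 0, so no further real roots.

r = 5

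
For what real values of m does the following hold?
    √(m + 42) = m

m = 7

Square both sides: m + 42 = (m)².
Expand and rearrange: m² - m - 42 = 0.
Solving gives m = 7 or m = -6.
Check each candidate in the original equation:
  m = 7: √(49) = 7, while m = 7 — valid.
  m = -6: √(36) = 6, while m = -6 — extraneous.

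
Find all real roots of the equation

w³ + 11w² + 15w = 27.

w = -9 or w = -3 or w = 1

Rearrange: w³ + 11w² + 15w - 27 = 0.
Possible rational roots are divisors of -27. Testing w = -3 gives 0, so (w + 3) is a factor.
Divide: w³ + 11w² + 15w - 27 = (w + 3)(w² + 8w - 9).
Factor the quadratic: w = 1 or w = -9.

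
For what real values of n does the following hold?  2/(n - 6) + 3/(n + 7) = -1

Multiply both sides by (n - 6)(n + 7):
2(n + 7) + 3(n - 6) = -(n - 6)(n + 7).
Expand and collect terms: -n² - 6n + 46 = 0.
By the quadratic formula, n = (6 ± √220) / -2, so n ≈ -10.4162 or n ≈ 4.4162.
Neither value makes a denominator zero (n ≠ 6, n ≠ -7), so both are valid.

n = -10.4162 or n = 4.4162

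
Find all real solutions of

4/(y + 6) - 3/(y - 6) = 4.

Multiply both sides by (y + 6)(y - 6):
4(y - 6) - 3(y + 6) = 4(y + 6)(y - 6).
Expand and collect terms: 4y² - y - 102 = 0.
By the quadratic formula, y = (1 ± √1633) / 8, so y ≈ 5.1763 or y ≈ -4.9263.
Neither value makes a denominator zero (y ≠ -6, y ≠ 6), so both are valid.

y = -4.9263 or y = 5.1763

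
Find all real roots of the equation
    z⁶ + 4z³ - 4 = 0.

Let u = z³. The equation becomes u² + 4u - 4 = 0.
By the quadratic formula, u = -2 + 2·√(2) or u = -2·√(2) - 2.
z³ = -2 + 2·√(2) gives z = ∛(-2 + 2·√(2)) ≈ 0.9392.
z³ = -2·√(2) - 2 gives z = -∛(2 + 2·√(2)) ≈ -1.6902.

z = -1.6902 or z = 0.9392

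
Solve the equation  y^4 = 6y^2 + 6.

Let u = y^2. The equation becomes u^2 - 6u - 6 = 0.
By the quadratic formula, u = 3 + sqrt(15) or u = 3 - sqrt(15).
y^2 = 3 + sqrt(15) gives y = +/-sqrt(3 + sqrt(15)) ~= +/-2.6216.
y^2 = 3 - sqrt(15) < 0 has no real solution.

y = -2.6216 or y = 2.6216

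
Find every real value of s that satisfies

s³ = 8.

s = 2

Rearrange: s³ - 8 = 0.
Possible rational roots are divisors of -8. Testing s = 2 gives 0, so (s - 2) is a factor.
Divide: s³ - 8 = (s - 2)(s² + 2s + 4).
The quadratic s² + 2s + 4 has discriminant -12 < 0, so no further real roots.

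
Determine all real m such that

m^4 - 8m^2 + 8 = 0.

m = -2.6131 or m = -1.0824 or m = 1.0824 or m = 2.6131

Let u = m^2. The equation becomes u^2 - 8u + 8 = 0.
By the quadratic formula, u = 2*sqrt(2) + 4 or u = 4 - 2*sqrt(2).
m^2 = 2*sqrt(2) + 4 gives m = +/-sqrt(2*sqrt(2) + 4) ~= +/-2.6131.
m^2 = 4 - 2*sqrt(2) gives m = +/-sqrt(4 - 2*sqrt(2)) ~= +/-1.0824.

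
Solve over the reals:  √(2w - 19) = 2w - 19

w = 9.5 or w = 10

Square both sides: 2w - 19 = (2w - 19)².
Expand and rearrange: 4w² - 78w + 380 = 0.
Solving gives w = 10 or w = 9.5.
Check each candidate in the original equation:
  w = 10: √(1) = 1, while 2w - 19 = 1 — valid.
  w = 9.5: √(0) = 0, while 2w - 19 = 0 — valid.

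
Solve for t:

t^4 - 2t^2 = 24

t = -2.4495 or t = 2.4495

Let u = t^2. The equation becomes u^2 - 2u - 24 = 0.
Factor: (u + 4)(u - 6) = 0, so u = -4 or u = 6.
t^2 = -4 < 0 has no real solution.
t^2 = 6 gives t = +/-sqrt(6) ~= +/-2.4495.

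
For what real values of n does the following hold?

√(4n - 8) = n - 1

n = 3

Square both sides: 4n - 8 = (n - 1)².
Expand and rearrange: n² - 6n + 9 = 0.
This gives the repeated root n = 3.
Check in the original equation:
  n = 3: √(4) = 2, while n - 1 = 2 — valid.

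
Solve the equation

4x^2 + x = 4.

Rearrange to standard form: 4x^2 + x - 4 = 0.
Discriminant: (1)^2 - 4*4*(-4) = 65.
Quadratic formula: x = (-1 +/- sqrt(65)) / 8.
So x = -1/8 + sqrt(65)/8 ~= 0.8828 or x = -sqrt(65)/8 - 1/8 ~= -1.1328.

x = -1.1328 or x = 0.8828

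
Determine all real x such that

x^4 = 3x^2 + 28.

x = -2.6458 or x = 2.6458

Let u = x^2. The equation becomes u^2 - 3u - 28 = 0.
Factor: (u - 7)(u + 4) = 0, so u = 7 or u = -4.
x^2 = 7 gives x = +/-sqrt(7) ~= +/-2.6458.
x^2 = -4 < 0 has no real solution.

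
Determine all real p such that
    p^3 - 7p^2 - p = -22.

p = -1.6533 or p = 2 or p = 6.6533

Rearrange: p^3 - 7p^2 - p + 22 = 0.
Possible rational roots are divisors of 22. Testing p = 2 gives 0, so (p - 2) is a factor.
Divide: p^3 - 7p^2 - p + 22 = (p - 2)(p^2 - 5p - 11).
Apply the quadratic formula to p^2 - 5p - 11 = 0: p = (5 +/- sqrt(69))/2, i.e. p ~= 6.6533 or p ~= -1.6533.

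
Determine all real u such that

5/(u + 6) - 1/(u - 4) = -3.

Multiply both sides by (u + 6)(u - 4):
5(u - 4) - (u + 6) = -3(u + 6)(u - 4).
Expand and collect terms: -3u^2 - 10u + 98 = 0.
By the quadratic formula, u = (10 +/- sqrt(1276)) / -6, so u ~= -7.6202 or u ~= 4.2869.
Neither value makes a denominator zero (u != -6, u != 4), so both are valid.

u = -7.6202 or u = 4.2869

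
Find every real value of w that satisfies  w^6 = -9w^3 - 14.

w = -1.9129 or w = -1.2599

Let u = w^3. The equation becomes u^2 + 9u + 14 = 0.
Factor: (u + 7)(u + 2) = 0, so u = -7 or u = -2.
w^3 = -7 gives w = -(7)^(1/3) ~= -1.9129.
w^3 = -2 gives w = -(2)^(1/3) ~= -1.2599.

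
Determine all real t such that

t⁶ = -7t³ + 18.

Let u = t³. The equation becomes u² + 7u - 18 = 0.
Factor: (u - 2)(u + 9) = 0, so u = 2 or u = -9.
t³ = 2 gives t = ∛(2) ≈ 1.2599.
t³ = -9 gives t = -∛(9) ≈ -2.0801.

t = -2.0801 or t = 1.2599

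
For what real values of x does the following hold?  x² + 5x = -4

x = -4 or x = -1

Bring every term to one side: x² + 5x + 4 = 0.
Factor: (x + 4)(x + 1) = 0.
So x = -4 or x = -1.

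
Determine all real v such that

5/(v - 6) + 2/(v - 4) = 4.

v = 4.2889 or v = 7.4611

Multiply both sides by (v - 6)(v - 4):
5(v - 4) + 2(v - 6) = 4(v - 6)(v - 4).
Expand and collect terms: 4v² - 47v + 128 = 0.
By the quadratic formula, v = (47 ± √161) / 8, so v ≈ 7.4611 or v ≈ 4.2889.
Neither value makes a denominator zero (v ≠ 6, v ≠ 4), so both are valid.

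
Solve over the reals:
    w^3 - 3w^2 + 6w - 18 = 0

Possible rational roots are divisors of -18. Testing w = 3 gives 0, so (w - 3) is a factor.
Divide: w^3 - 3w^2 + 6w - 18 = (w - 3)(w^2 + 6).
The quadratic w^2 + 6 has discriminant -24 < 0, so no further real roots.

w = 3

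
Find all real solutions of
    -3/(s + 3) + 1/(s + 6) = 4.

Multiply both sides by (s + 3)(s + 6):
-3(s + 6) + (s + 3) = 4(s + 3)(s + 6).
Expand and collect terms: 4s^2 + 38s + 87 = 0.
By the quadratic formula, s = (-38 +/- sqrt(52)) / 8, so s ~= -3.8486 or s ~= -5.6514.
Neither value makes a denominator zero (s != -3, s != -6), so both are valid.

s = -5.6514 or s = -3.8486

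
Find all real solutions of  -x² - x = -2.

Bring every term to one side: -x² - x + 2 = 0.
Factor: -1(x - 1)(x + 2) = 0.
So x = 1 or x = -2.

x = -2 or x = 1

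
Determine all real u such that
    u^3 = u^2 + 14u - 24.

u = -4 or u = 2 or u = 3

Rearrange: u^3 - u^2 - 14u + 24 = 0.
Possible rational roots are divisors of 24. Testing u = 3 gives 0, so (u - 3) is a factor.
Divide: u^3 - u^2 - 14u + 24 = (u - 3)(u^2 + 2u - 8).
Factor the quadratic: u = 2 or u = -4.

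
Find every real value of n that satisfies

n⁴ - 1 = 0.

Let u = n². The equation becomes u² - 1 = 0.
Factor: (u - 1)(u + 1) = 0, so u = 1 or u = -1.
n² = 1 gives n = ±1.
n² = -1 < 0 has no real solution.

n = -1 or n = 1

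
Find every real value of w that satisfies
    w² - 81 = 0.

w = -9 or w = 9

Factor: (w - 9)(w + 9) = 0.
So w = 9 or w = -9.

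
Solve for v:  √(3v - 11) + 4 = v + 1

v = 4 or v = 5

Isolate the radical: √(3v - 11) = v - 3.
Square both sides: 3v - 11 = (v - 3)².
Expand and rearrange: v² - 9v + 20 = 0.
Solving gives v = 5 or v = 4.
Check each candidate in the original equation:
  v = 5: √(4) = 2, while v - 3 = 2 — valid.
  v = 4: √(1) = 1, while v - 3 = 1 — valid.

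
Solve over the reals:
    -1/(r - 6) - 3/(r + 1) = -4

Multiply both sides by (r - 6)(r + 1):
-(r + 1) - 3(r - 6) = -4(r - 6)(r + 1).
Expand and collect terms: -4r^2 + 24r + 7 = 0.
By the quadratic formula, r = (-24 +/- sqrt(688)) / -8, so r ~= -0.2787 or r ~= 6.2787.
Neither value makes a denominator zero (r != 6, r != -1), so both are valid.

r = -0.2787 or r = 6.2787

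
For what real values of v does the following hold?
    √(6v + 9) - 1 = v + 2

Isolate the radical: √(6v + 9) = v + 3.
Square both sides: 6v + 9 = (v + 3)².
Expand and rearrange: v² = 0.
This gives the repeated root v = 0.
Check in the original equation:
  v = 0: √(9) = 3, while v + 3 = 3 — valid.

v = 0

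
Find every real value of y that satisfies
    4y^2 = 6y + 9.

Rearrange to standard form: 4y^2 - 6y - 9 = 0.
Discriminant: (-6)^2 - 4*4*(-9) = 180.
Quadratic formula: y = (6 +/- sqrt(180)) / 8.
So y = 3/4 + 3*sqrt(5)/4 ~= 2.4271 or y = 3/4 - 3*sqrt(5)/4 ~= -0.9271.

y = -0.9271 or y = 2.4271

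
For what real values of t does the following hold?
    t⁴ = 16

Let u = t². The equation becomes u² - 16 = 0.
Factor: (u + 4)(u - 4) = 0, so u = -4 or u = 4.
t² = -4 < 0 has no real solution.
t² = 4 gives t = ±2.

t = -2 or t = 2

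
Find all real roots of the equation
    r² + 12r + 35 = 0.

r = -7 or r = -5

Factor: (r + 5)(r + 7) = 0.
So r = -5 or r = -7.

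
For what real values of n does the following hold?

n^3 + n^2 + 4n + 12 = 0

Possible rational roots are divisors of 12. Testing n = -2 gives 0, so (n + 2) is a factor.
Divide: n^3 + n^2 + 4n + 12 = (n + 2)(n^2 - n + 6).
The quadratic n^2 - n + 6 has discriminant -23 < 0, so no further real roots.

n = -2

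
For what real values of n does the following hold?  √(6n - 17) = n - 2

Square both sides: 6n - 17 = (n - 2)².
Expand and rearrange: n² - 10n + 21 = 0.
Solving gives n = 7 or n = 3.
Check each candidate in the original equation:
  n = 7: √(25) = 5, while n - 2 = 5 — valid.
  n = 3: √(1) = 1, while n - 2 = 1 — valid.

n = 3 or n = 7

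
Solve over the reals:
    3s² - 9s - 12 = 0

s = -1 or s = 4

Factor: 3(s + 1)(s - 4) = 0.
So s = -1 or s = 4.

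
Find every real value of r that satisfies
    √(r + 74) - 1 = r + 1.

r = 7

Isolate the radical: √(r + 74) = r + 2.
Square both sides: r + 74 = (r + 2)².
Expand and rearrange: r² + 3r - 70 = 0.
Solving gives r = 7 or r = -10.
Check each candidate in the original equation:
  r = 7: √(81) = 9, while r + 2 = 9 — valid.
  r = -10: √(64) = 8, while r + 2 = -8 — extraneous.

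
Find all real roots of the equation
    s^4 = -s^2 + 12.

Let u = s^2. The equation becomes u^2 + u - 12 = 0.
Factor: (u - 3)(u + 4) = 0, so u = 3 or u = -4.
s^2 = 3 gives s = +/-sqrt(3) ~= +/-1.7321.
s^2 = -4 < 0 has no real solution.

s = -1.7321 or s = 1.7321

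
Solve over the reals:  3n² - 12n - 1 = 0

n = -0.0817 or n = 4.0817

Discriminant: (-12)² − 4·3·(-1) = 156.
Quadratic formula: n = (12 ± √156) / 6.
So n = 2 + √(39)/3 ≈ 4.0817 or n = 2 - √(39)/3 ≈ -0.0817.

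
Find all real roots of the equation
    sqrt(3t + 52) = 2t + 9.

Square both sides: 3t + 52 = (2t + 9)^2.
Expand and rearrange: 4t^2 + 33t + 29 = 0.
Solving gives t = -1 or t = -7.25.
Check each candidate in the original equation:
  t = -1: sqrt(49) = 7, while 2t + 9 = 7 — valid.
  t = -7.25: sqrt(30.25) = 5.5, while 2t + 9 = -5.5 — extraneous.

t = -1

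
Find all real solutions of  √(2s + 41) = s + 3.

Square both sides: 2s + 41 = (s + 3)².
Expand and rearrange: s² + 4s - 32 = 0.
Solving gives s = 4 or s = -8.
Check each candidate in the original equation:
  s = 4: √(49) = 7, while s + 3 = 7 — valid.
  s = -8: √(25) = 5, while s + 3 = -5 — extraneous.

s = 4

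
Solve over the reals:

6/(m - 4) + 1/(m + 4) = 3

Multiply both sides by (m - 4)(m + 4):
6(m + 4) + (m - 4) = 3(m - 4)(m + 4).
Expand and collect terms: 3m^2 - 7m - 68 = 0.
By the quadratic formula, m = (7 +/- sqrt(865)) / 6, so m ~= 6.0685 or m ~= -3.7351.
Neither value makes a denominator zero (m != 4, m != -4), so both are valid.

m = -3.7351 or m = 6.0685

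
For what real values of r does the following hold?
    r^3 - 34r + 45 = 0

r = -6.4051 or r = 1.4051 or r = 5

Possible rational roots are divisors of 45. Testing r = 5 gives 0, so (r - 5) is a factor.
Divide: r^3 - 34r + 45 = (r - 5)(r^2 + 5r - 9).
Apply the quadratic formula to r^2 + 5r - 9 = 0: r = (-5 +/- sqrt(61))/2, i.e. r ~= 1.4051 or r ~= -6.4051.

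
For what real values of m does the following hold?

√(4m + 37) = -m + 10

Square both sides: 4m + 37 = (-m + 10)².
Expand and rearrange: m² - 24m + 63 = 0.
Solving gives m = 21 or m = 3.
Check each candidate in the original equation:
  m = 21: √(121) = 11, while -m + 10 = -11 — extraneous.
  m = 3: √(49) = 7, while -m + 10 = 7 — valid.

m = 3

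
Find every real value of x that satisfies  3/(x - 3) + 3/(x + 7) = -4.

Multiply both sides by (x - 3)(x + 7):
3(x + 7) + 3(x - 3) = -4(x - 3)(x + 7).
Expand and collect terms: -4x^2 - 22x + 72 = 0.
By the quadratic formula, x = (22 +/- sqrt(1636)) / -8, so x ~= -7.8059 or x ~= 2.3059.
Neither value makes a denominator zero (x != 3, x != -7), so both are valid.

x = -7.8059 or x = 2.3059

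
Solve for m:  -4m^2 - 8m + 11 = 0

m = -2.9365 or m = 0.9365

Discriminant: (-8)^2 - 4*(-4)*11 = 240.
Quadratic formula: m = (8 +/- sqrt(240)) / (-8).
So m = -sqrt(15)/2 - 1 ~= -2.9365 or m = -1 + sqrt(15)/2 ~= 0.9365.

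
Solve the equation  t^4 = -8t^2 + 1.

t = -0.3509 or t = 0.3509

Let u = t^2. The equation becomes u^2 + 8u - 1 = 0.
By the quadratic formula, u = -4 + sqrt(17) or u = -sqrt(17) - 4.
t^2 = -4 + sqrt(17) gives t = +/-sqrt(-4 + sqrt(17)) ~= +/-0.3509.
t^2 = -sqrt(17) - 4 < 0 has no real solution.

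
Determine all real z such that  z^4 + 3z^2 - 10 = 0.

z = -1.4142 or z = 1.4142

Let u = z^2. The equation becomes u^2 + 3u - 10 = 0.
Factor: (u + 5)(u - 2) = 0, so u = -5 or u = 2.
z^2 = -5 < 0 has no real solution.
z^2 = 2 gives z = +/-sqrt(2) ~= +/-1.4142.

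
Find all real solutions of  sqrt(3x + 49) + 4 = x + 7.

x = 5

Isolate the radical: sqrt(3x + 49) = x + 3.
Square both sides: 3x + 49 = (x + 3)^2.
Expand and rearrange: x^2 + 3x - 40 = 0.
Solving gives x = 5 or x = -8.
Check each candidate in the original equation:
  x = 5: sqrt(64) = 8, while x + 3 = 8 — valid.
  x = -8: sqrt(25) = 5, while x + 3 = -5 — extraneous.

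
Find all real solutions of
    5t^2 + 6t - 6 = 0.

Discriminant: (6)^2 - 4*5*(-6) = 156.
Quadratic formula: t = (-6 +/- sqrt(156)) / 10.
So t = -3/5 + sqrt(39)/5 ~= 0.649 or t = -sqrt(39)/5 - 3/5 ~= -1.849.

t = -1.849 or t = 0.649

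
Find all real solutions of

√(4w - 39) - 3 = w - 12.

w = 10 or w = 12

Isolate the radical: √(4w - 39) = w - 9.
Square both sides: 4w - 39 = (w - 9)².
Expand and rearrange: w² - 22w + 120 = 0.
Solving gives w = 12 or w = 10.
Check each candidate in the original equation:
  w = 12: √(9) = 3, while w - 9 = 3 — valid.
  w = 10: √(1) = 1, while w - 9 = 1 — valid.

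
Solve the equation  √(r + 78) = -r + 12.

r = 3

Square both sides: r + 78 = (-r + 12)².
Expand and rearrange: r² - 25r + 66 = 0.
Solving gives r = 22 or r = 3.
Check each candidate in the original equation:
  r = 22: √(100) = 10, while -r + 12 = -10 — extraneous.
  r = 3: √(81) = 9, while -r + 12 = 9 — valid.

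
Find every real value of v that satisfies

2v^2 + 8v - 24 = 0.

v = -6 or v = 2

Factor: 2(v - 2)(v + 6) = 0.
So v = 2 or v = -6.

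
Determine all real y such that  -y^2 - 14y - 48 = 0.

Factor: -1(y + 6)(y + 8) = 0.
So y = -6 or y = -8.

y = -8 or y = -6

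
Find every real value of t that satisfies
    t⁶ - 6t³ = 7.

t = -1 or t = 1.9129

Let u = t³. The equation becomes u² - 6u - 7 = 0.
Factor: (u - 7)(u + 1) = 0, so u = 7 or u = -1.
t³ = 7 gives t = ∛(7) ≈ 1.9129.
t³ = -1 gives t = -1.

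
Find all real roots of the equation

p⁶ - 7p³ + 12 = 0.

Let u = p³. The equation becomes u² - 7u + 12 = 0.
Factor: (u - 3)(u - 4) = 0, so u = 3 or u = 4.
p³ = 3 gives p = ∛(3) ≈ 1.4422.
p³ = 4 gives p = ∛(4) ≈ 1.5874.

p = 1.4422 or p = 1.5874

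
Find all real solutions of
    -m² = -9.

Bring every term to one side: -m² + 9 = 0.
Factor: -1(m - 3)(m + 3) = 0.
So m = 3 or m = -3.

m = -3 or m = 3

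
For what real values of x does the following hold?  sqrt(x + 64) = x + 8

Square both sides: x + 64 = (x + 8)^2.
Expand and rearrange: x^2 + 15x = 0.
Solving gives x = 0 or x = -15.
Check each candidate in the original equation:
  x = 0: sqrt(64) = 8, while x + 8 = 8 — valid.
  x = -15: sqrt(49) = 7, while x + 8 = -7 — extraneous.

x = 0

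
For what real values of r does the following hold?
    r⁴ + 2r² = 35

Let u = r². The equation becomes u² + 2u - 35 = 0.
Factor: (u - 5)(u + 7) = 0, so u = 5 or u = -7.
r² = 5 gives r = ±√(5) ≈ ±2.2361.
r² = -7 < 0 has no real solution.

r = -2.2361 or r = 2.2361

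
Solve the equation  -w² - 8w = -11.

w = -9.1962 or w = 1.1962

Rearrange to standard form: -w² - 8w + 11 = 0.
Discriminant: (-8)² − 4·(-1)·11 = 108.
Quadratic formula: w = (8 ± √108) / (-2).
So w = -3·√(3) - 4 ≈ -9.1962 or w = -4 + 3·√(3) ≈ 1.1962.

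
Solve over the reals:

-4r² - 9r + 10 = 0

r = -3.0655 or r = 0.8155

Discriminant: (-9)² − 4·(-4)·10 = 241.
Quadratic formula: r = (9 ± √241) / (-8).
So r = -√(241)/8 - 9/8 ≈ -3.0655 or r = -9/8 + √(241)/8 ≈ 0.8155.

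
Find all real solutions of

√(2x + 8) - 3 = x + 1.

Isolate the radical: √(2x + 8) = x + 4.
Square both sides: 2x + 8 = (x + 4)².
Expand and rearrange: x² + 6x + 8 = 0.
Solving gives x = -2 or x = -4.
Check each candidate in the original equation:
  x = -2: √(4) = 2, while x + 4 = 2 — valid.
  x = -4: √(0) = 0, while x + 4 = 0 — valid.

x = -4 or x = -2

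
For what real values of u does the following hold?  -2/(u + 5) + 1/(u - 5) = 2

Multiply both sides by (u + 5)(u - 5):
-2(u - 5) + (u + 5) = 2(u + 5)(u - 5).
Expand and collect terms: 2u² + u - 65 = 0.
By the quadratic formula, u = (-1 ± √521) / 4, so u ≈ 5.4564 or u ≈ -5.9564.
Neither value makes a denominator zero (u ≠ -5, u ≠ 5), so both are valid.

u = -5.9564 or u = 5.4564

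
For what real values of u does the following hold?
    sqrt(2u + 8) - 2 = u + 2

u = -4 or u = -2

Isolate the radical: sqrt(2u + 8) = u + 4.
Square both sides: 2u + 8 = (u + 4)^2.
Expand and rearrange: u^2 + 6u + 8 = 0.
Solving gives u = -2 or u = -4.
Check each candidate in the original equation:
  u = -2: sqrt(4) = 2, while u + 4 = 2 — valid.
  u = -4: sqrt(0) = 0, while u + 4 = 0 — valid.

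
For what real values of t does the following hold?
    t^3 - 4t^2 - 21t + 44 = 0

t = -4 or t = 1.7639 or t = 6.2361

Possible rational roots are divisors of 44. Testing t = -4 gives 0, so (t + 4) is a factor.
Divide: t^3 - 4t^2 - 21t + 44 = (t + 4)(t^2 - 8t + 11).
Apply the quadratic formula to t^2 - 8t + 11 = 0: t = (8 +/- sqrt(20))/2, i.e. t ~= 6.2361 or t ~= 1.7639.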